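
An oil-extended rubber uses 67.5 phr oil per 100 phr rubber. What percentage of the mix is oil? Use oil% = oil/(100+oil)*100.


Oil % = oil / (100 + oil) * 100
= 67.5 / (100 + 67.5) * 100
= 67.5 / 167.5 * 100
= 40.3%

40.3%


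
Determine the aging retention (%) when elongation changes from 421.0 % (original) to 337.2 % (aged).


Retention = aged / original * 100
= 337.2 / 421.0 * 100
= 80.1%

80.1%


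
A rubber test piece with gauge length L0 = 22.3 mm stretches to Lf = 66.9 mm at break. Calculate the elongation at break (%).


Elongation = (Lf - L0) / L0 * 100
= (66.9 - 22.3) / 22.3 * 100
= 44.6 / 22.3 * 100
= 200.0%

200.0%


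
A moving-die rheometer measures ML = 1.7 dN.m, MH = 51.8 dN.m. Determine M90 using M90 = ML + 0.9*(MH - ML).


M90 = ML + 0.9 * (MH - ML)
M90 = 1.7 + 0.9 * (51.8 - 1.7)
M90 = 1.7 + 0.9 * 50.1
M90 = 46.79 dN.m

46.79 dN.m


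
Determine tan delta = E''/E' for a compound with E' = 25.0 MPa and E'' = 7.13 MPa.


tan delta = E'' / E'
= 7.13 / 25.0
= 0.2852

tan delta = 0.2852


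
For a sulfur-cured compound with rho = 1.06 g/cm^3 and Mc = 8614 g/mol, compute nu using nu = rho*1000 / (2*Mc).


nu = rho * 1000 / (2 * Mc)
nu = 1.06 * 1000 / (2 * 8614)
nu = 1060.0 / 17228
nu = 0.0615 mol/L

0.0615 mol/L


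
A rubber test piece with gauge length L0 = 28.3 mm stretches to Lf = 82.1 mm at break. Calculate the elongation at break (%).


Elongation = (Lf - L0) / L0 * 100
= (82.1 - 28.3) / 28.3 * 100
= 53.8 / 28.3 * 100
= 190.1%

190.1%


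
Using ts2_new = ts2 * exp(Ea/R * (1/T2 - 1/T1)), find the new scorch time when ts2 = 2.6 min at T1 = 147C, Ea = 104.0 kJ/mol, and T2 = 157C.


Convert temperatures: T1 = 147 + 273.15 = 420.15 K, T2 = 157 + 273.15 = 430.15 K
ts2_new = 2.6 * exp(104000 / 8.314 * (1/430.15 - 1/420.15))
1/T2 - 1/T1 = -5.5332e-05
ts2_new = 1.3 min

1.3 min


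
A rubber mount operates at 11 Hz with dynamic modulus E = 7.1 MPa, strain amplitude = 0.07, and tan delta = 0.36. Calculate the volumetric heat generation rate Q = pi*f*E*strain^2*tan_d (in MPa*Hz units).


Q = pi * f * E * strain^2 * tan_d
= pi * 11 * 7.1 * 0.07^2 * 0.36
= pi * 11 * 7.1 * 0.0049 * 0.36
= 0.4328

Q = 0.4328


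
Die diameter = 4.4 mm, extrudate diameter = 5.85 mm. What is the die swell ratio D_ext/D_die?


Die swell ratio = D_extrudate / D_die
= 5.85 / 4.4
= 1.33

Die swell = 1.33


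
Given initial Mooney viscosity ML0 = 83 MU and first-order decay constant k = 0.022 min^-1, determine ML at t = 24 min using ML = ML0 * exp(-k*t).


ML = ML0 * exp(-k * t)
ML = 83 * exp(-0.022 * 24)
ML = 83 * 0.5898
ML = 48.95 MU

48.95 MU


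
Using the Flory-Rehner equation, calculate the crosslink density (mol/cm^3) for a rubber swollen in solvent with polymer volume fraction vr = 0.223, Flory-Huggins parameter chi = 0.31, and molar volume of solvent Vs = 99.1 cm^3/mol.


ln(1 - vr) = ln(1 - 0.223) = -0.2523
Numerator = -((-0.2523) + 0.223 + 0.31 * 0.223^2) = 0.0139
Denominator = 99.1 * (0.223^(1/3) - 0.223/2) = 49.0458
nu = 0.0139 / 49.0458 = 2.8339e-04 mol/cm^3

2.8339e-04 mol/cm^3


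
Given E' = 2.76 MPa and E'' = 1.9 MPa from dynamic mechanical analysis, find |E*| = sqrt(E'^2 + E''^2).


|E*| = sqrt(E'^2 + E''^2)
= sqrt(2.76^2 + 1.9^2)
= sqrt(7.6176 + 3.6100)
= 3.351 MPa

3.351 MPa


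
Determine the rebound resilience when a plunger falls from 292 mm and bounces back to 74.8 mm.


Resilience = h_rebound / h_drop * 100
= 74.8 / 292 * 100
= 25.6%

25.6%


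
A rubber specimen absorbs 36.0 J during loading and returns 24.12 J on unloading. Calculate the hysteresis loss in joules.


Hysteresis loss = loading - unloading
= 36.0 - 24.12
= 11.88 J

11.88 J


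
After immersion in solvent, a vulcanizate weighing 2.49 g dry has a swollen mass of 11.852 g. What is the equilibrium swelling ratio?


Q = W_swollen / W_dry
Q = 11.852 / 2.49
Q = 4.76

Q = 4.76


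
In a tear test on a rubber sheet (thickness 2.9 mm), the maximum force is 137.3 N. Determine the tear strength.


Tear strength = force / thickness
= 137.3 / 2.9
= 47.34 N/mm

47.34 N/mm


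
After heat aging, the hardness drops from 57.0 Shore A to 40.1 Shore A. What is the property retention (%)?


Retention = aged / original * 100
= 40.1 / 57.0 * 100
= 70.4%

70.4%


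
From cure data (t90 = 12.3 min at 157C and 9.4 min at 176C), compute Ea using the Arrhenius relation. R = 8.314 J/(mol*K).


T1 = 430.15 K, T2 = 449.15 K
1/T1 - 1/T2 = 9.8343e-05
ln(t1/t2) = ln(12.3/9.4) = 0.2689
Ea = 8.314 * 0.2689 / 9.8343e-05 = 22732.2128 J/mol
Ea = 22.73 kJ/mol

22.73 kJ/mol


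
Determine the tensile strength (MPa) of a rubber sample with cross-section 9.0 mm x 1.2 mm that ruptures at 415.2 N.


Area = width * thickness = 9.0 * 1.2 = 10.8 mm^2
TS = force / area = 415.2 / 10.8 = 38.44 MPa

38.44 MPa


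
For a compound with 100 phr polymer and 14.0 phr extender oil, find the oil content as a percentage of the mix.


Oil % = oil / (100 + oil) * 100
= 14.0 / (100 + 14.0) * 100
= 14.0 / 114.0 * 100
= 12.28%

12.28%


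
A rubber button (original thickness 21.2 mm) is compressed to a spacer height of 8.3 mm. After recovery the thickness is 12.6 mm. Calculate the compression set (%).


CS = (t0 - recovered) / (t0 - ts) * 100
= (21.2 - 12.6) / (21.2 - 8.3) * 100
= 8.6 / 12.9 * 100
= 66.7%

66.7%


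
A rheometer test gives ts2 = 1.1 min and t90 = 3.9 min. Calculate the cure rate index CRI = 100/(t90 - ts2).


CRI = 100 / (t90 - ts2)
= 100 / (3.9 - 1.1)
= 100 / 2.8
= 35.71 min^-1

35.71 min^-1


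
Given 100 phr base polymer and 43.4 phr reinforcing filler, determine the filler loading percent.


Filler % = filler / (rubber + filler) * 100
= 43.4 / (100 + 43.4) * 100
= 43.4 / 143.4 * 100
= 30.26%

30.26%


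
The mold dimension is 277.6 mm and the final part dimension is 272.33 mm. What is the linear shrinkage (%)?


Shrinkage = (mold - part) / mold * 100
= (277.6 - 272.33) / 277.6 * 100
= 5.27 / 277.6 * 100
= 1.9%

1.9%


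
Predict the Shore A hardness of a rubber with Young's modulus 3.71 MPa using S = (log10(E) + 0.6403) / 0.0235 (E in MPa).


log10(E) = 0.0235*S - 0.6403  =>  S = (log10(E) + 0.6403) / 0.0235
log10(3.71) = 0.569374
S = (0.569374 + 0.6403) / 0.0235 = 1.209674 / 0.0235
S = 51.5

Shore A = 51.5


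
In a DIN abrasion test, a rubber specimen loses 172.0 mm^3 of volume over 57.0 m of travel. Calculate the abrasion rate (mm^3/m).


Rate = volume_loss / distance
= 172.0 / 57.0
= 3.018 mm^3/m

3.018 mm^3/m


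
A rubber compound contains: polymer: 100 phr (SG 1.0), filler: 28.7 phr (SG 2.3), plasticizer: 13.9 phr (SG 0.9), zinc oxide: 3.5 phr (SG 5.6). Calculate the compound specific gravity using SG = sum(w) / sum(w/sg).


Sum of weights = 146.1
Volume contributions:
  polymer: 100/1.0 = 100.0000
  filler: 28.7/2.3 = 12.4783
  plasticizer: 13.9/0.9 = 15.4444
  zinc oxide: 3.5/5.6 = 0.6250
Sum of volumes = 128.5477
SG = 146.1 / 128.5477 = 1.137

SG = 1.137


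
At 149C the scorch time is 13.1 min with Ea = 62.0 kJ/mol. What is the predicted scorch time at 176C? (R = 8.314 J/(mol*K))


Convert temperatures: T1 = 149 + 273.15 = 422.15 K, T2 = 176 + 273.15 = 449.15 K
ts2_new = 13.1 * exp(62000 / 8.314 * (1/449.15 - 1/422.15))
1/T2 - 1/T1 = -1.4240e-04
ts2_new = 4.53 min

4.53 min


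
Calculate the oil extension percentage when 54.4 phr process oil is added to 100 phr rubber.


Oil % = oil / (100 + oil) * 100
= 54.4 / (100 + 54.4) * 100
= 54.4 / 154.4 * 100
= 35.23%

35.23%


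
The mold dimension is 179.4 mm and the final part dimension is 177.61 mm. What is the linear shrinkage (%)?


Shrinkage = (mold - part) / mold * 100
= (179.4 - 177.61) / 179.4 * 100
= 1.79 / 179.4 * 100
= 1.0%

1.0%


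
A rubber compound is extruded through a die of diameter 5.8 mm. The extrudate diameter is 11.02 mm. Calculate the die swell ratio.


Die swell ratio = D_extrudate / D_die
= 11.02 / 5.8
= 1.9

Die swell = 1.9


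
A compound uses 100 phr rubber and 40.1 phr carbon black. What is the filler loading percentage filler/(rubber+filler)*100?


Filler % = filler / (rubber + filler) * 100
= 40.1 / (100 + 40.1) * 100
= 40.1 / 140.1 * 100
= 28.62%

28.62%


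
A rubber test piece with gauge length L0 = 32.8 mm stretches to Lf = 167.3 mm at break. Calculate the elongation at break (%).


Elongation = (Lf - L0) / L0 * 100
= (167.3 - 32.8) / 32.8 * 100
= 134.5 / 32.8 * 100
= 410.1%

410.1%


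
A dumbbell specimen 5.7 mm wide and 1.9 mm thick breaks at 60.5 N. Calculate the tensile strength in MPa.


Area = width * thickness = 5.7 * 1.9 = 10.83 mm^2
TS = force / area = 60.5 / 10.83 = 5.59 MPa

5.59 MPa


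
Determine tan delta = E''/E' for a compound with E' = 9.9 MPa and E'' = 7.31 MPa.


tan delta = E'' / E'
= 7.31 / 9.9
= 0.7384

tan delta = 0.7384


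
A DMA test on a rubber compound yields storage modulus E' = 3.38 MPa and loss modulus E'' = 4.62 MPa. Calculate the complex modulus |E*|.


|E*| = sqrt(E'^2 + E''^2)
= sqrt(3.38^2 + 4.62^2)
= sqrt(11.4244 + 21.3444)
= 5.724 MPa

5.724 MPa


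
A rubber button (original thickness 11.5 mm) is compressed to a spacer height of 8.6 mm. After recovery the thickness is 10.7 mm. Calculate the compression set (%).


CS = (t0 - recovered) / (t0 - ts) * 100
= (11.5 - 10.7) / (11.5 - 8.6) * 100
= 0.8 / 2.9 * 100
= 27.6%

27.6%


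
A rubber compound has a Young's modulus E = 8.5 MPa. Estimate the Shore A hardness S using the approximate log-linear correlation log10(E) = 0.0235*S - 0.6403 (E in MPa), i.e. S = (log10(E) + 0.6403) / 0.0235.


log10(E) = 0.0235*S - 0.6403  =>  S = (log10(E) + 0.6403) / 0.0235
log10(8.5) = 0.929419
S = (0.929419 + 0.6403) / 0.0235 = 1.569719 / 0.0235
S = 66.8

Shore A = 66.8


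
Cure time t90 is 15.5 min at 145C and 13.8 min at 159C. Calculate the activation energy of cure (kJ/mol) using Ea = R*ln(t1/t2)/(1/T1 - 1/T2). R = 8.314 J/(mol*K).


T1 = 418.15 K, T2 = 432.15 K
1/T1 - 1/T2 = 7.7475e-05
ln(t1/t2) = ln(15.5/13.8) = 0.1162
Ea = 8.314 * 0.1162 / 7.7475e-05 = 12466.5977 J/mol
Ea = 12.47 kJ/mol

12.47 kJ/mol


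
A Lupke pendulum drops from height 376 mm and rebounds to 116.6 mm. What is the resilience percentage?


Resilience = h_rebound / h_drop * 100
= 116.6 / 376 * 100
= 31.0%

31.0%


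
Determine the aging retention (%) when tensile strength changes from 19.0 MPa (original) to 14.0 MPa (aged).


Retention = aged / original * 100
= 14.0 / 19.0 * 100
= 73.7%

73.7%


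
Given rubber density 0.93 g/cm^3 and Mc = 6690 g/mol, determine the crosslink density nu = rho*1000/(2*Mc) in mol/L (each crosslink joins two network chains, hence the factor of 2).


nu = rho * 1000 / (2 * Mc)
nu = 0.93 * 1000 / (2 * 6690)
nu = 930.0 / 13380
nu = 0.0695 mol/L

0.0695 mol/L


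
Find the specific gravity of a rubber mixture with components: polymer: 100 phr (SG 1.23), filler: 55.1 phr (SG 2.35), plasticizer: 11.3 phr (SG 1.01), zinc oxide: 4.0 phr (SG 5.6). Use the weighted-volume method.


Sum of weights = 170.4
Volume contributions:
  polymer: 100/1.23 = 81.3008
  filler: 55.1/2.35 = 23.4468
  plasticizer: 11.3/1.01 = 11.1881
  zinc oxide: 4.0/5.6 = 0.7143
Sum of volumes = 116.6500
SG = 170.4 / 116.6500 = 1.461

SG = 1.461


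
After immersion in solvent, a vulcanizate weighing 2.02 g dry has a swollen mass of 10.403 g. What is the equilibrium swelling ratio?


Q = W_swollen / W_dry
Q = 10.403 / 2.02
Q = 5.15

Q = 5.15


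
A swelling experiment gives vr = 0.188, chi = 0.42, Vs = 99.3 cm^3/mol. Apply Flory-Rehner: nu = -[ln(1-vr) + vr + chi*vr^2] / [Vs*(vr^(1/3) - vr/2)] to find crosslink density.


ln(1 - vr) = ln(1 - 0.188) = -0.2083
Numerator = -((-0.2083) + 0.188 + 0.42 * 0.188^2) = 0.0054
Denominator = 99.3 * (0.188^(1/3) - 0.188/2) = 47.5513
nu = 0.0054 / 47.5513 = 1.1378e-04 mol/cm^3

1.1378e-04 mol/cm^3


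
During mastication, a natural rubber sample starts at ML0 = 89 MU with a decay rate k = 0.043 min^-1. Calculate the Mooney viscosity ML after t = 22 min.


ML = ML0 * exp(-k * t)
ML = 89 * exp(-0.043 * 22)
ML = 89 * 0.3883
ML = 34.56 MU

34.56 MU


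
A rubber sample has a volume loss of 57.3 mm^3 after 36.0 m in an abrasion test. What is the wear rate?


Rate = volume_loss / distance
= 57.3 / 36.0
= 1.592 mm^3/m

1.592 mm^3/m


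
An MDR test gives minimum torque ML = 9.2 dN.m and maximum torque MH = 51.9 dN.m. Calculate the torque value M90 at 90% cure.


M90 = ML + 0.9 * (MH - ML)
M90 = 9.2 + 0.9 * (51.9 - 9.2)
M90 = 9.2 + 0.9 * 42.7
M90 = 47.63 dN.m

47.63 dN.m


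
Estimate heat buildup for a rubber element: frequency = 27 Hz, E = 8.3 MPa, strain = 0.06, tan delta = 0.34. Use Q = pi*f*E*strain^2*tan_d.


Q = pi * f * E * strain^2 * tan_d
= pi * 27 * 8.3 * 0.06^2 * 0.34
= pi * 27 * 8.3 * 0.0036 * 0.34
= 0.8617

Q = 0.8617


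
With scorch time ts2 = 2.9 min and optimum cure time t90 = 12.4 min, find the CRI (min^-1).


CRI = 100 / (t90 - ts2)
= 100 / (12.4 - 2.9)
= 100 / 9.5
= 10.53 min^-1

10.53 min^-1


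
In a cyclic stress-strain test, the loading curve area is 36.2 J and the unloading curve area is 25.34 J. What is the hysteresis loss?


Hysteresis loss = loading - unloading
= 36.2 - 25.34
= 10.86 J

10.86 J


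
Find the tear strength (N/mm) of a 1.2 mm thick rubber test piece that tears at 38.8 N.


Tear strength = force / thickness
= 38.8 / 1.2
= 32.33 N/mm

32.33 N/mm


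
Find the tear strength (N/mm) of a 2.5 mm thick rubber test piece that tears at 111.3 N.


Tear strength = force / thickness
= 111.3 / 2.5
= 44.52 N/mm

44.52 N/mm


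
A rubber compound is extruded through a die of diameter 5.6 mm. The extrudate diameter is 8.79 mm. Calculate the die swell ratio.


Die swell ratio = D_extrudate / D_die
= 8.79 / 5.6
= 1.57

Die swell = 1.57


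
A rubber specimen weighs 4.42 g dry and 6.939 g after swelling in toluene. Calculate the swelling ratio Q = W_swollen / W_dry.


Q = W_swollen / W_dry
Q = 6.939 / 4.42
Q = 1.57

Q = 1.57


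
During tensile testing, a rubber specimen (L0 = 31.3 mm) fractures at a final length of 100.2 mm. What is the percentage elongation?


Elongation = (Lf - L0) / L0 * 100
= (100.2 - 31.3) / 31.3 * 100
= 68.9 / 31.3 * 100
= 220.1%

220.1%


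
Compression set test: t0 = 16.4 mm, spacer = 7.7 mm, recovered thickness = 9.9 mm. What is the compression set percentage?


CS = (t0 - recovered) / (t0 - ts) * 100
= (16.4 - 9.9) / (16.4 - 7.7) * 100
= 6.5 / 8.7 * 100
= 74.7%

74.7%


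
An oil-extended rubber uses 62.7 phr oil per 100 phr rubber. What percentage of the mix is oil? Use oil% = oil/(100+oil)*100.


Oil % = oil / (100 + oil) * 100
= 62.7 / (100 + 62.7) * 100
= 62.7 / 162.7 * 100
= 38.54%

38.54%


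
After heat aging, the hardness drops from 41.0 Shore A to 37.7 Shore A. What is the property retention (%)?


Retention = aged / original * 100
= 37.7 / 41.0 * 100
= 92.0%

92.0%


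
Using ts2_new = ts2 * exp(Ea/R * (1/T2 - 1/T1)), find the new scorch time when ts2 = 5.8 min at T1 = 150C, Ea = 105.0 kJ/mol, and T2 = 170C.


Convert temperatures: T1 = 150 + 273.15 = 423.15 K, T2 = 170 + 273.15 = 443.15 K
ts2_new = 5.8 * exp(105000 / 8.314 * (1/443.15 - 1/423.15))
1/T2 - 1/T1 = -1.0666e-04
ts2_new = 1.51 min

1.51 min


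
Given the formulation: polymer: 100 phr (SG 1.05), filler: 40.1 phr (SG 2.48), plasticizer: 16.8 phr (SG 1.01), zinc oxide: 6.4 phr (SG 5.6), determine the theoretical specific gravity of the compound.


Sum of weights = 163.3
Volume contributions:
  polymer: 100/1.05 = 95.2381
  filler: 40.1/2.48 = 16.1694
  plasticizer: 16.8/1.01 = 16.6337
  zinc oxide: 6.4/5.6 = 1.1429
Sum of volumes = 129.1840
SG = 163.3 / 129.1840 = 1.264

SG = 1.264


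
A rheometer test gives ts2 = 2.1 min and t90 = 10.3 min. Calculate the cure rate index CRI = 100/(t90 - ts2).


CRI = 100 / (t90 - ts2)
= 100 / (10.3 - 2.1)
= 100 / 8.2
= 12.2 min^-1

12.2 min^-1


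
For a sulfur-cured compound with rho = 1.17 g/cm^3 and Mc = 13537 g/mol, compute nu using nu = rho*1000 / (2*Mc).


nu = rho * 1000 / (2 * Mc)
nu = 1.17 * 1000 / (2 * 13537)
nu = 1170.0 / 27074
nu = 0.0432 mol/L

0.0432 mol/L


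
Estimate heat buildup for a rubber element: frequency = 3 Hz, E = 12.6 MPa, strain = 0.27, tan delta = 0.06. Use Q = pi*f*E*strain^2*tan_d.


Q = pi * f * E * strain^2 * tan_d
= pi * 3 * 12.6 * 0.27^2 * 0.06
= pi * 3 * 12.6 * 0.0729 * 0.06
= 0.5194

Q = 0.5194


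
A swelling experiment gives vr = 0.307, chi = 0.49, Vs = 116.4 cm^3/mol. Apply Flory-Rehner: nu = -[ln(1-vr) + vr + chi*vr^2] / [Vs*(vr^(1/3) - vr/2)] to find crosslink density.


ln(1 - vr) = ln(1 - 0.307) = -0.3667
Numerator = -((-0.3667) + 0.307 + 0.49 * 0.307^2) = 0.0135
Denominator = 116.4 * (0.307^(1/3) - 0.307/2) = 60.6560
nu = 0.0135 / 60.6560 = 2.2328e-04 mol/cm^3

2.2328e-04 mol/cm^3


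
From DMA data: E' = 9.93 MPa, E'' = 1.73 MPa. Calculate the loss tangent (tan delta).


tan delta = E'' / E'
= 1.73 / 9.93
= 0.1742

tan delta = 0.1742


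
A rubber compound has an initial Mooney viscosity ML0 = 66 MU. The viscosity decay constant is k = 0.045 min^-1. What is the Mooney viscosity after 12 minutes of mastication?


ML = ML0 * exp(-k * t)
ML = 66 * exp(-0.045 * 12)
ML = 66 * 0.5827
ML = 38.46 MU

38.46 MU


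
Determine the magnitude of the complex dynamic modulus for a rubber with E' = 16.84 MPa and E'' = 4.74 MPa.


|E*| = sqrt(E'^2 + E''^2)
= sqrt(16.84^2 + 4.74^2)
= sqrt(283.5856 + 22.4676)
= 17.494 MPa

17.494 MPa


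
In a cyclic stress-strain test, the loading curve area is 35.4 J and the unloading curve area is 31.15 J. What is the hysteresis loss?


Hysteresis loss = loading - unloading
= 35.4 - 31.15
= 4.25 J

4.25 J


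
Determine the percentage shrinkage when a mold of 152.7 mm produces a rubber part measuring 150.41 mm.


Shrinkage = (mold - part) / mold * 100
= (152.7 - 150.41) / 152.7 * 100
= 2.29 / 152.7 * 100
= 1.5%

1.5%


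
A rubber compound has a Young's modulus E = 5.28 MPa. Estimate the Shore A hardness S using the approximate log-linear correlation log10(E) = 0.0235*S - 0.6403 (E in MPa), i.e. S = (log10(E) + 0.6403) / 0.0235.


log10(E) = 0.0235*S - 0.6403  =>  S = (log10(E) + 0.6403) / 0.0235
log10(5.28) = 0.722634
S = (0.722634 + 0.6403) / 0.0235 = 1.362934 / 0.0235
S = 58.0

Shore A = 58.0


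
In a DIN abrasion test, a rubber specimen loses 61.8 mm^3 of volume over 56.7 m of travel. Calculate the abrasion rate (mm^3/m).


Rate = volume_loss / distance
= 61.8 / 56.7
= 1.09 mm^3/m

1.09 mm^3/m


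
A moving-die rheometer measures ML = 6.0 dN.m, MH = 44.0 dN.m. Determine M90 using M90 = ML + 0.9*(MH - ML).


M90 = ML + 0.9 * (MH - ML)
M90 = 6.0 + 0.9 * (44.0 - 6.0)
M90 = 6.0 + 0.9 * 38.0
M90 = 40.2 dN.m

40.2 dN.m


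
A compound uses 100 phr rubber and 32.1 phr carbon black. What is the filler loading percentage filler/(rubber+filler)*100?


Filler % = filler / (rubber + filler) * 100
= 32.1 / (100 + 32.1) * 100
= 32.1 / 132.1 * 100
= 24.3%

24.3%


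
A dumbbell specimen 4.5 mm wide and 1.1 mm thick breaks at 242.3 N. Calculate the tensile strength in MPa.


Area = width * thickness = 4.5 * 1.1 = 4.95 mm^2
TS = force / area = 242.3 / 4.95 = 48.95 MPa

48.95 MPa


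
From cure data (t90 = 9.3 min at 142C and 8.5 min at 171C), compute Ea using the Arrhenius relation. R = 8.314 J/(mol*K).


T1 = 415.15 K, T2 = 444.15 K
1/T1 - 1/T2 = 1.5728e-04
ln(t1/t2) = ln(9.3/8.5) = 0.0899
Ea = 8.314 * 0.0899 / 1.5728e-04 = 4754.8781 J/mol
Ea = 4.75 kJ/mol

4.75 kJ/mol


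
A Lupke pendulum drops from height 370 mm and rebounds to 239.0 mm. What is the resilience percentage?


Resilience = h_rebound / h_drop * 100
= 239.0 / 370 * 100
= 64.6%

64.6%


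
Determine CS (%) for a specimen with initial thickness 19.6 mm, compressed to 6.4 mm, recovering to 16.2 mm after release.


CS = (t0 - recovered) / (t0 - ts) * 100
= (19.6 - 16.2) / (19.6 - 6.4) * 100
= 3.4 / 13.2 * 100
= 25.8%

25.8%


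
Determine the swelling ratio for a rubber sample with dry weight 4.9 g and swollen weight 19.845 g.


Q = W_swollen / W_dry
Q = 19.845 / 4.9
Q = 4.05

Q = 4.05


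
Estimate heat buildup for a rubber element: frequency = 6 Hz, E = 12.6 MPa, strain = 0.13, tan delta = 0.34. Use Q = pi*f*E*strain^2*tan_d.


Q = pi * f * E * strain^2 * tan_d
= pi * 6 * 12.6 * 0.13^2 * 0.34
= pi * 6 * 12.6 * 0.0169 * 0.34
= 1.3647

Q = 1.3647


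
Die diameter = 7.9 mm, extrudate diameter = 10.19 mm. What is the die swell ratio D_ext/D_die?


Die swell ratio = D_extrudate / D_die
= 10.19 / 7.9
= 1.29

Die swell = 1.29


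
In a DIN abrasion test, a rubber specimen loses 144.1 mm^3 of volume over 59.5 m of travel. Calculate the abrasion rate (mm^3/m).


Rate = volume_loss / distance
= 144.1 / 59.5
= 2.422 mm^3/m

2.422 mm^3/m


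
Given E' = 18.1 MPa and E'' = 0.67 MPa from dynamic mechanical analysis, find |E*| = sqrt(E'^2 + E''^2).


|E*| = sqrt(E'^2 + E''^2)
= sqrt(18.1^2 + 0.67^2)
= sqrt(327.6100 + 0.4489)
= 18.112 MPa

18.112 MPa


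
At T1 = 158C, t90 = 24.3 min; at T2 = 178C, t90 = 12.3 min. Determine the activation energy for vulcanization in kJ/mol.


T1 = 431.15 K, T2 = 451.15 K
1/T1 - 1/T2 = 1.0282e-04
ln(t1/t2) = ln(24.3/12.3) = 0.6809
Ea = 8.314 * 0.6809 / 1.0282e-04 = 55055.1686 J/mol
Ea = 55.06 kJ/mol

55.06 kJ/mol


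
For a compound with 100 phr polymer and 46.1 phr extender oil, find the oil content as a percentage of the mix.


Oil % = oil / (100 + oil) * 100
= 46.1 / (100 + 46.1) * 100
= 46.1 / 146.1 * 100
= 31.55%

31.55%


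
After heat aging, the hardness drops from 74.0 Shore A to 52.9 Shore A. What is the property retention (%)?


Retention = aged / original * 100
= 52.9 / 74.0 * 100
= 71.5%

71.5%


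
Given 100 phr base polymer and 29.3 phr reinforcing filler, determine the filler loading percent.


Filler % = filler / (rubber + filler) * 100
= 29.3 / (100 + 29.3) * 100
= 29.3 / 129.3 * 100
= 22.66%

22.66%


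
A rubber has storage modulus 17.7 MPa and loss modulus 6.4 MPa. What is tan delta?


tan delta = E'' / E'
= 6.4 / 17.7
= 0.3616

tan delta = 0.3616


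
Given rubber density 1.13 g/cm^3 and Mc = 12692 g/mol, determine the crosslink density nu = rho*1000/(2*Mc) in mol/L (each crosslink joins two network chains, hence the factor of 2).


nu = rho * 1000 / (2 * Mc)
nu = 1.13 * 1000 / (2 * 12692)
nu = 1130.0 / 25384
nu = 0.0445 mol/L

0.0445 mol/L


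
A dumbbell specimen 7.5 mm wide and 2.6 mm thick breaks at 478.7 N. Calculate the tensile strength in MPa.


Area = width * thickness = 7.5 * 2.6 = 19.5 mm^2
TS = force / area = 478.7 / 19.5 = 24.55 MPa

24.55 MPa


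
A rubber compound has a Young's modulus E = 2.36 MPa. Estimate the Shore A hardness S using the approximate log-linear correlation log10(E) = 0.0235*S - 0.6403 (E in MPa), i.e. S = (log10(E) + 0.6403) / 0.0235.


log10(E) = 0.0235*S - 0.6403  =>  S = (log10(E) + 0.6403) / 0.0235
log10(2.36) = 0.372912
S = (0.372912 + 0.6403) / 0.0235 = 1.013212 / 0.0235
S = 43.1

Shore A = 43.1


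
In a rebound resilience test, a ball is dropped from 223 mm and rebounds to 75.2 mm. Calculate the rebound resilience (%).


Resilience = h_rebound / h_drop * 100
= 75.2 / 223 * 100
= 33.7%

33.7%


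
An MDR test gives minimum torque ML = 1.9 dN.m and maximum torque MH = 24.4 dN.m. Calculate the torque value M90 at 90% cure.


M90 = ML + 0.9 * (MH - ML)
M90 = 1.9 + 0.9 * (24.4 - 1.9)
M90 = 1.9 + 0.9 * 22.5
M90 = 22.15 dN.m

22.15 dN.m


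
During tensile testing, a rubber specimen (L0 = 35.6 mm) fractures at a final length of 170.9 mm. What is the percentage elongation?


Elongation = (Lf - L0) / L0 * 100
= (170.9 - 35.6) / 35.6 * 100
= 135.3 / 35.6 * 100
= 380.1%

380.1%


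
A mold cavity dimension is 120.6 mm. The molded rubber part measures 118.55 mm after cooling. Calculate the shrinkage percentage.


Shrinkage = (mold - part) / mold * 100
= (120.6 - 118.55) / 120.6 * 100
= 2.05 / 120.6 * 100
= 1.7%

1.7%


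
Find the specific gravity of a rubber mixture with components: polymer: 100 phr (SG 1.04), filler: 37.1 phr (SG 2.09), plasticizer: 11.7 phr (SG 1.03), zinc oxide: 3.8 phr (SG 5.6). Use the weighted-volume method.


Sum of weights = 152.6
Volume contributions:
  polymer: 100/1.04 = 96.1538
  filler: 37.1/2.09 = 17.7512
  plasticizer: 11.7/1.03 = 11.3592
  zinc oxide: 3.8/5.6 = 0.6786
Sum of volumes = 125.9428
SG = 152.6 / 125.9428 = 1.212

SG = 1.212


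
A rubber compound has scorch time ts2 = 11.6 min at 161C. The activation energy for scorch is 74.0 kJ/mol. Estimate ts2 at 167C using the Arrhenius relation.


Convert temperatures: T1 = 161 + 273.15 = 434.15 K, T2 = 167 + 273.15 = 440.15 K
ts2_new = 11.6 * exp(74000 / 8.314 * (1/440.15 - 1/434.15))
1/T2 - 1/T1 = -3.1399e-05
ts2_new = 8.77 min

8.77 min


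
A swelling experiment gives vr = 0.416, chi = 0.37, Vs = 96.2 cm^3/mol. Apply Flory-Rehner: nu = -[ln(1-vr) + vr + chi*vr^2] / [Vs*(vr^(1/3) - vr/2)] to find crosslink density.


ln(1 - vr) = ln(1 - 0.416) = -0.5379
Numerator = -((-0.5379) + 0.416 + 0.37 * 0.416^2) = 0.0578
Denominator = 96.2 * (0.416^(1/3) - 0.416/2) = 51.8039
nu = 0.0578 / 51.8039 = 0.0011 mol/cm^3

0.0011 mol/cm^3


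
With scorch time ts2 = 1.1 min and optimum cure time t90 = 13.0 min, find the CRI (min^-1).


CRI = 100 / (t90 - ts2)
= 100 / (13.0 - 1.1)
= 100 / 11.9
= 8.4 min^-1

8.4 min^-1


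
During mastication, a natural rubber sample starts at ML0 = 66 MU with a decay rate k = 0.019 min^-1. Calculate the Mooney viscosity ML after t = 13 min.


ML = ML0 * exp(-k * t)
ML = 66 * exp(-0.019 * 13)
ML = 66 * 0.7811
ML = 51.56 MU

51.56 MU


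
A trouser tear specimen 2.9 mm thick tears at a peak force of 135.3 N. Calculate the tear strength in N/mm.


Tear strength = force / thickness
= 135.3 / 2.9
= 46.66 N/mm

46.66 N/mm


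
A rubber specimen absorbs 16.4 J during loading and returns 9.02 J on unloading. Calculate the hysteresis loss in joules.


Hysteresis loss = loading - unloading
= 16.4 - 9.02
= 7.38 J

7.38 J


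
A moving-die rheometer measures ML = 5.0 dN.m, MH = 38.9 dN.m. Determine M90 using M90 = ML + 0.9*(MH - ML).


M90 = ML + 0.9 * (MH - ML)
M90 = 5.0 + 0.9 * (38.9 - 5.0)
M90 = 5.0 + 0.9 * 33.9
M90 = 35.51 dN.m

35.51 dN.m


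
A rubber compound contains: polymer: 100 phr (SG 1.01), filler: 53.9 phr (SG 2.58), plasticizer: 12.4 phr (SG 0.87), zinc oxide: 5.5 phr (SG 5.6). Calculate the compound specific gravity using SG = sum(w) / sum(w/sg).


Sum of weights = 171.8
Volume contributions:
  polymer: 100/1.01 = 99.0099
  filler: 53.9/2.58 = 20.8915
  plasticizer: 12.4/0.87 = 14.2529
  zinc oxide: 5.5/5.6 = 0.9821
Sum of volumes = 135.1364
SG = 171.8 / 135.1364 = 1.271

SG = 1.271


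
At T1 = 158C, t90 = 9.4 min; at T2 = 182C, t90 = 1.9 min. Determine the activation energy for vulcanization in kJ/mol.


T1 = 431.15 K, T2 = 455.15 K
1/T1 - 1/T2 = 1.2230e-04
ln(t1/t2) = ln(9.4/1.9) = 1.5989
Ea = 8.314 * 1.5989 / 1.2230e-04 = 108690.3566 J/mol
Ea = 108.69 kJ/mol

108.69 kJ/mol


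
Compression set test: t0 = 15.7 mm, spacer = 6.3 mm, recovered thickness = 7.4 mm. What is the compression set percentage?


CS = (t0 - recovered) / (t0 - ts) * 100
= (15.7 - 7.4) / (15.7 - 6.3) * 100
= 8.3 / 9.4 * 100
= 88.3%

88.3%


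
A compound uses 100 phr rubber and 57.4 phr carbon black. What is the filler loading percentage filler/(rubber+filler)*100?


Filler % = filler / (rubber + filler) * 100
= 57.4 / (100 + 57.4) * 100
= 57.4 / 157.4 * 100
= 36.47%

36.47%


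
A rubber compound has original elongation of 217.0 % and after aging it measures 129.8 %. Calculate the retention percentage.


Retention = aged / original * 100
= 129.8 / 217.0 * 100
= 59.8%

59.8%


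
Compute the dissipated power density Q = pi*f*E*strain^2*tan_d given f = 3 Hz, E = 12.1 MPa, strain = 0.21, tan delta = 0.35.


Q = pi * f * E * strain^2 * tan_d
= pi * 3 * 12.1 * 0.21^2 * 0.35
= pi * 3 * 12.1 * 0.0441 * 0.35
= 1.7602

Q = 1.7602


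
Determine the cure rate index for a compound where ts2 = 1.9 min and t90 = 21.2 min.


CRI = 100 / (t90 - ts2)
= 100 / (21.2 - 1.9)
= 100 / 19.3
= 5.18 min^-1

5.18 min^-1


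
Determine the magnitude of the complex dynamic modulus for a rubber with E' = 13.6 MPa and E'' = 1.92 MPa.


|E*| = sqrt(E'^2 + E''^2)
= sqrt(13.6^2 + 1.92^2)
= sqrt(184.9600 + 3.6864)
= 13.735 MPa

13.735 MPa


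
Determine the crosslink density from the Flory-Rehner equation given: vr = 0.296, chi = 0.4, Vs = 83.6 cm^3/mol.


ln(1 - vr) = ln(1 - 0.296) = -0.3510
Numerator = -((-0.3510) + 0.296 + 0.4 * 0.296^2) = 0.0199
Denominator = 83.6 * (0.296^(1/3) - 0.296/2) = 43.3419
nu = 0.0199 / 43.3419 = 4.5984e-04 mol/cm^3

4.5984e-04 mol/cm^3


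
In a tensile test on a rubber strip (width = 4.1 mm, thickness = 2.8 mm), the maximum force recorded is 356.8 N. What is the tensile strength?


Area = width * thickness = 4.1 * 2.8 = 11.48 mm^2
TS = force / area = 356.8 / 11.48 = 31.08 MPa

31.08 MPa


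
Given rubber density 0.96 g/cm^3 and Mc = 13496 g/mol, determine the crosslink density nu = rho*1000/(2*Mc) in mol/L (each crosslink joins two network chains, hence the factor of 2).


nu = rho * 1000 / (2 * Mc)
nu = 0.96 * 1000 / (2 * 13496)
nu = 960.0 / 26992
nu = 0.0356 mol/L

0.0356 mol/L


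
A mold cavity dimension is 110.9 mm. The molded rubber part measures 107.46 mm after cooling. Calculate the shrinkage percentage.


Shrinkage = (mold - part) / mold * 100
= (110.9 - 107.46) / 110.9 * 100
= 3.44 / 110.9 * 100
= 3.1%

3.1%


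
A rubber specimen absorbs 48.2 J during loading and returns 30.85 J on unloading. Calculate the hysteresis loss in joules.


Hysteresis loss = loading - unloading
= 48.2 - 30.85
= 17.35 J

17.35 J


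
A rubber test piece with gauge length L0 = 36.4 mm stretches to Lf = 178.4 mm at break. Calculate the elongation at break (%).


Elongation = (Lf - L0) / L0 * 100
= (178.4 - 36.4) / 36.4 * 100
= 142.0 / 36.4 * 100
= 390.1%

390.1%


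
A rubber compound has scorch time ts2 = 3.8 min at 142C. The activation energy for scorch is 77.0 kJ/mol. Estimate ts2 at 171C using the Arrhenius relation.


Convert temperatures: T1 = 142 + 273.15 = 415.15 K, T2 = 171 + 273.15 = 444.15 K
ts2_new = 3.8 * exp(77000 / 8.314 * (1/444.15 - 1/415.15))
1/T2 - 1/T1 = -1.5728e-04
ts2_new = 0.89 min

0.89 min


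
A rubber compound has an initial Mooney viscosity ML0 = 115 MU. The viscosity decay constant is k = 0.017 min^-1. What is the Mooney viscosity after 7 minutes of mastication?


ML = ML0 * exp(-k * t)
ML = 115 * exp(-0.017 * 7)
ML = 115 * 0.8878
ML = 102.1 MU

102.1 MU


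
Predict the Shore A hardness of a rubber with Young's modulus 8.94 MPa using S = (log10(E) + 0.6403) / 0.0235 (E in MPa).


log10(E) = 0.0235*S - 0.6403  =>  S = (log10(E) + 0.6403) / 0.0235
log10(8.94) = 0.951338
S = (0.951338 + 0.6403) / 0.0235 = 1.591638 / 0.0235
S = 67.7

Shore A = 67.7


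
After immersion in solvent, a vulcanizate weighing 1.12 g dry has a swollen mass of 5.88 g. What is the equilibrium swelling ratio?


Q = W_swollen / W_dry
Q = 5.88 / 1.12
Q = 5.25

Q = 5.25


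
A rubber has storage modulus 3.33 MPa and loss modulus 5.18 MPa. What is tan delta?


tan delta = E'' / E'
= 5.18 / 3.33
= 1.5556

tan delta = 1.5556


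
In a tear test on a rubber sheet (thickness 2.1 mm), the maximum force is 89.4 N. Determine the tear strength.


Tear strength = force / thickness
= 89.4 / 2.1
= 42.57 N/mm

42.57 N/mm


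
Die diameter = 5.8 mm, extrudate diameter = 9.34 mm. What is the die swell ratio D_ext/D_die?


Die swell ratio = D_extrudate / D_die
= 9.34 / 5.8
= 1.61

Die swell = 1.61


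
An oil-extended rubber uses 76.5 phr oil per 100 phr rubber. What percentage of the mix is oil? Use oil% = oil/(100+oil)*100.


Oil % = oil / (100 + oil) * 100
= 76.5 / (100 + 76.5) * 100
= 76.5 / 176.5 * 100
= 43.34%

43.34%


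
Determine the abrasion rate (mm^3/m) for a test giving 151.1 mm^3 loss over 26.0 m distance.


Rate = volume_loss / distance
= 151.1 / 26.0
= 5.812 mm^3/m

5.812 mm^3/m


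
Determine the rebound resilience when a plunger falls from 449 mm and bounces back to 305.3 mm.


Resilience = h_rebound / h_drop * 100
= 305.3 / 449 * 100
= 68.0%

68.0%


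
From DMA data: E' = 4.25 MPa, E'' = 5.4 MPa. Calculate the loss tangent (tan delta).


tan delta = E'' / E'
= 5.4 / 4.25
= 1.2706

tan delta = 1.2706


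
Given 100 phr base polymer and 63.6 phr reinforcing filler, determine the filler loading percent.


Filler % = filler / (rubber + filler) * 100
= 63.6 / (100 + 63.6) * 100
= 63.6 / 163.6 * 100
= 38.88%

38.88%


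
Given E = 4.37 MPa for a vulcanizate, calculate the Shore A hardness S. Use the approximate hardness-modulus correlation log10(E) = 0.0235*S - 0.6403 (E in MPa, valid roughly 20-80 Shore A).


log10(E) = 0.0235*S - 0.6403  =>  S = (log10(E) + 0.6403) / 0.0235
log10(4.37) = 0.640481
S = (0.640481 + 0.6403) / 0.0235 = 1.280781 / 0.0235
S = 54.5

Shore A = 54.5


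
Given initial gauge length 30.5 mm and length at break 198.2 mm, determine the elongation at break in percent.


Elongation = (Lf - L0) / L0 * 100
= (198.2 - 30.5) / 30.5 * 100
= 167.7 / 30.5 * 100
= 549.8%

549.8%


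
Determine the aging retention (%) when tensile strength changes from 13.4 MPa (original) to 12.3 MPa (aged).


Retention = aged / original * 100
= 12.3 / 13.4 * 100
= 91.8%

91.8%


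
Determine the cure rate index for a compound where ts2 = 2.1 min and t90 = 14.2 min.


CRI = 100 / (t90 - ts2)
= 100 / (14.2 - 2.1)
= 100 / 12.1
= 8.26 min^-1

8.26 min^-1


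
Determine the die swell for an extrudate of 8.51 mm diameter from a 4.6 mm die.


Die swell ratio = D_extrudate / D_die
= 8.51 / 4.6
= 1.85

Die swell = 1.85


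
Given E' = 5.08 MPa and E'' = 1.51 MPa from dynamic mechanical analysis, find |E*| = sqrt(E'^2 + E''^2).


|E*| = sqrt(E'^2 + E''^2)
= sqrt(5.08^2 + 1.51^2)
= sqrt(25.8064 + 2.2801)
= 5.3 MPa

5.3 MPa


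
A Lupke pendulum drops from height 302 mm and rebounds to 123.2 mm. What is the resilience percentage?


Resilience = h_rebound / h_drop * 100
= 123.2 / 302 * 100
= 40.8%

40.8%


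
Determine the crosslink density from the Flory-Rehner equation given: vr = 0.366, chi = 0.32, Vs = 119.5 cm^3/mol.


ln(1 - vr) = ln(1 - 0.366) = -0.4557
Numerator = -((-0.4557) + 0.366 + 0.32 * 0.366^2) = 0.0468
Denominator = 119.5 * (0.366^(1/3) - 0.366/2) = 63.6109
nu = 0.0468 / 63.6109 = 7.3636e-04 mol/cm^3

7.3636e-04 mol/cm^3


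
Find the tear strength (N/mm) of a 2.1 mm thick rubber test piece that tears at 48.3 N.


Tear strength = force / thickness
= 48.3 / 2.1
= 23.0 N/mm

23.0 N/mm


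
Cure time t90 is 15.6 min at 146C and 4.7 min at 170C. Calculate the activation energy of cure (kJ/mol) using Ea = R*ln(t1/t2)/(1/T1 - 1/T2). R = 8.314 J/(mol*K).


T1 = 419.15 K, T2 = 443.15 K
1/T1 - 1/T2 = 1.2921e-04
ln(t1/t2) = ln(15.6/4.7) = 1.1997
Ea = 8.314 * 1.1997 / 1.2921e-04 = 77195.9834 J/mol
Ea = 77.2 kJ/mol

77.2 kJ/mol


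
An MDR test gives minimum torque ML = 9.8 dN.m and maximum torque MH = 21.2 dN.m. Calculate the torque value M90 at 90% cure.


M90 = ML + 0.9 * (MH - ML)
M90 = 9.8 + 0.9 * (21.2 - 9.8)
M90 = 9.8 + 0.9 * 11.4
M90 = 20.06 dN.m

20.06 dN.m


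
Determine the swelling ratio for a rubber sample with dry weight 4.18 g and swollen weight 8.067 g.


Q = W_swollen / W_dry
Q = 8.067 / 4.18
Q = 1.93

Q = 1.93


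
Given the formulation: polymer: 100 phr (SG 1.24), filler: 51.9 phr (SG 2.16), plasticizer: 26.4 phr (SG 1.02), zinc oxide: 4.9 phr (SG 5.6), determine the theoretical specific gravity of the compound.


Sum of weights = 183.2
Volume contributions:
  polymer: 100/1.24 = 80.6452
  filler: 51.9/2.16 = 24.0278
  plasticizer: 26.4/1.02 = 25.8824
  zinc oxide: 4.9/5.6 = 0.8750
Sum of volumes = 131.4303
SG = 183.2 / 131.4303 = 1.394

SG = 1.394


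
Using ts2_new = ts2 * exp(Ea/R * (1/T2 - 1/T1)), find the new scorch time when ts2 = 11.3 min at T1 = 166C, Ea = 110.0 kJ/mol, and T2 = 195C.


Convert temperatures: T1 = 166 + 273.15 = 439.15 K, T2 = 195 + 273.15 = 468.15 K
ts2_new = 11.3 * exp(110000 / 8.314 * (1/468.15 - 1/439.15))
1/T2 - 1/T1 = -1.4106e-04
ts2_new = 1.75 min

1.75 min


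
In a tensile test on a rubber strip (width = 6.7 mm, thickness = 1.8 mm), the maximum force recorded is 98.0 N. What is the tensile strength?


Area = width * thickness = 6.7 * 1.8 = 12.06 mm^2
TS = force / area = 98.0 / 12.06 = 8.13 MPa

8.13 MPa


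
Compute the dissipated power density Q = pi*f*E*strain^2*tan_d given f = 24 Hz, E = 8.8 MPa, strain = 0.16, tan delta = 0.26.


Q = pi * f * E * strain^2 * tan_d
= pi * 24 * 8.8 * 0.16^2 * 0.26
= pi * 24 * 8.8 * 0.0256 * 0.26
= 4.4163

Q = 4.4163


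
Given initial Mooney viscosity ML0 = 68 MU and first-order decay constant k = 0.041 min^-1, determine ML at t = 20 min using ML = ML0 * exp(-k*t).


ML = ML0 * exp(-k * t)
ML = 68 * exp(-0.041 * 20)
ML = 68 * 0.4404
ML = 29.95 MU

29.95 MU


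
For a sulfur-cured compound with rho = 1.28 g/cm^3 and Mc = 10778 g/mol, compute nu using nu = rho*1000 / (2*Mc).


nu = rho * 1000 / (2 * Mc)
nu = 1.28 * 1000 / (2 * 10778)
nu = 1280.0 / 21556
nu = 0.0594 mol/L

0.0594 mol/L


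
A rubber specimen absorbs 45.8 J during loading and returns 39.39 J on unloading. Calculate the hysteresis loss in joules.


Hysteresis loss = loading - unloading
= 45.8 - 39.39
= 6.41 J

6.41 J


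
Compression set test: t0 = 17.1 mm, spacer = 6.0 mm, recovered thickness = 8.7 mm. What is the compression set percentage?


CS = (t0 - recovered) / (t0 - ts) * 100
= (17.1 - 8.7) / (17.1 - 6.0) * 100
= 8.4 / 11.1 * 100
= 75.7%

75.7%


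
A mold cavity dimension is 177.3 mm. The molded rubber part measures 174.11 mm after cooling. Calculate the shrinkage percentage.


Shrinkage = (mold - part) / mold * 100
= (177.3 - 174.11) / 177.3 * 100
= 3.19 / 177.3 * 100
= 1.8%

1.8%


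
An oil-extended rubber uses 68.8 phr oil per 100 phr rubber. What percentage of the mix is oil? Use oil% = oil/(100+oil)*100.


Oil % = oil / (100 + oil) * 100
= 68.8 / (100 + 68.8) * 100
= 68.8 / 168.8 * 100
= 40.76%

40.76%


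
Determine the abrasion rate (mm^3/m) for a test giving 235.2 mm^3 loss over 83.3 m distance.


Rate = volume_loss / distance
= 235.2 / 83.3
= 2.824 mm^3/m

2.824 mm^3/m


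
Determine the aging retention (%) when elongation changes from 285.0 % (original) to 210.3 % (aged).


Retention = aged / original * 100
= 210.3 / 285.0 * 100
= 73.8%

73.8%


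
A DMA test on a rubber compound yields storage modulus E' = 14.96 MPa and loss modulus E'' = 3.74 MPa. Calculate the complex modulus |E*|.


|E*| = sqrt(E'^2 + E''^2)
= sqrt(14.96^2 + 3.74^2)
= sqrt(223.8016 + 13.9876)
= 15.42 MPa

15.42 MPa


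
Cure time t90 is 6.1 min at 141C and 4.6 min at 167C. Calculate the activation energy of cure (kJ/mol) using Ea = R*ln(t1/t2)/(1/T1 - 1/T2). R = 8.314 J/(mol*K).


T1 = 414.15 K, T2 = 440.15 K
1/T1 - 1/T2 = 1.4263e-04
ln(t1/t2) = ln(6.1/4.6) = 0.2822
Ea = 8.314 * 0.2822 / 1.4263e-04 = 16451.3680 J/mol
Ea = 16.45 kJ/mol

16.45 kJ/mol


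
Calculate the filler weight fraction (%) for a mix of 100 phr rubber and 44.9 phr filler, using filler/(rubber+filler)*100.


Filler % = filler / (rubber + filler) * 100
= 44.9 / (100 + 44.9) * 100
= 44.9 / 144.9 * 100
= 30.99%

30.99%


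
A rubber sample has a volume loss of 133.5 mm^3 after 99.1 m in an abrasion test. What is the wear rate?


Rate = volume_loss / distance
= 133.5 / 99.1
= 1.347 mm^3/m

1.347 mm^3/m


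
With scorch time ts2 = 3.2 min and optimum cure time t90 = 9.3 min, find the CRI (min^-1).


CRI = 100 / (t90 - ts2)
= 100 / (9.3 - 3.2)
= 100 / 6.1
= 16.39 min^-1

16.39 min^-1
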